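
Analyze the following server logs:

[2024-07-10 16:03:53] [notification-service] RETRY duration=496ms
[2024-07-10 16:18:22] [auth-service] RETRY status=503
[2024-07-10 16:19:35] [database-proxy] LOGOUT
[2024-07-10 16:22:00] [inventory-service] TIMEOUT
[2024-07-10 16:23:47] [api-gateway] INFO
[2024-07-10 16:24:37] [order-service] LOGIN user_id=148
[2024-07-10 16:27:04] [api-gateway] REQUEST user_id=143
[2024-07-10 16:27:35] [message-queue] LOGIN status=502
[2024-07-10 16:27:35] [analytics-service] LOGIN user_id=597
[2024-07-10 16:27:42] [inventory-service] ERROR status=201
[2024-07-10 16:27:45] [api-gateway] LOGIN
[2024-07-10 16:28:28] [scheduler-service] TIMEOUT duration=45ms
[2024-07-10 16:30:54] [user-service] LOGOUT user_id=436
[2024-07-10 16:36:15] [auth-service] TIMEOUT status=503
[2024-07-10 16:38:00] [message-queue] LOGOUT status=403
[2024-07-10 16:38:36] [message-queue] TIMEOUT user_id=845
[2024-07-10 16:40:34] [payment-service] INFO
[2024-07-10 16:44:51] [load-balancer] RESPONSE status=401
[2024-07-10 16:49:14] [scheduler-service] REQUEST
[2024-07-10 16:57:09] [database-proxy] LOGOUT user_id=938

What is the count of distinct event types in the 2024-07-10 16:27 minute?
3

To count unique event types:

1. Filter events in the minute starting at 2024-07-10 16:27
2. Extract event types from matching entries
3. Count unique types: 3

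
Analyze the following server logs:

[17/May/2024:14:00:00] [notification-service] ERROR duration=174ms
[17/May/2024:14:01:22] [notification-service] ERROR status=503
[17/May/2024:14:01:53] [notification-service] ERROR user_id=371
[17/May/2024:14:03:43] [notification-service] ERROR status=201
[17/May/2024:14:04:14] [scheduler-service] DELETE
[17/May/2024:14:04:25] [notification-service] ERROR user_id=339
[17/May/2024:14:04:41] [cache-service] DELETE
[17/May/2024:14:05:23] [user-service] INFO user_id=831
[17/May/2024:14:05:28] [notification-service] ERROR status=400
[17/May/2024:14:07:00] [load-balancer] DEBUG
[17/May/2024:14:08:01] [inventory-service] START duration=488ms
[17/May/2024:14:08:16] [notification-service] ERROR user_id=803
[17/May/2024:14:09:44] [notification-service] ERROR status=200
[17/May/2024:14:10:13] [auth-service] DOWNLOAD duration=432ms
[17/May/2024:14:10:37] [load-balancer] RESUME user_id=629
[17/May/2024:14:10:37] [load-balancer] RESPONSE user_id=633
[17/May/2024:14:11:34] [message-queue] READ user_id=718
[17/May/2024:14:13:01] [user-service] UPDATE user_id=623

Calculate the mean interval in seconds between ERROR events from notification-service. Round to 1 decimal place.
83.4

To calculate average interval:

1. Find all ERROR events for notification-service in order
2. Calculate time gaps between consecutive events
3. Compute mean of gaps: 584 / 7 = 83.4 seconds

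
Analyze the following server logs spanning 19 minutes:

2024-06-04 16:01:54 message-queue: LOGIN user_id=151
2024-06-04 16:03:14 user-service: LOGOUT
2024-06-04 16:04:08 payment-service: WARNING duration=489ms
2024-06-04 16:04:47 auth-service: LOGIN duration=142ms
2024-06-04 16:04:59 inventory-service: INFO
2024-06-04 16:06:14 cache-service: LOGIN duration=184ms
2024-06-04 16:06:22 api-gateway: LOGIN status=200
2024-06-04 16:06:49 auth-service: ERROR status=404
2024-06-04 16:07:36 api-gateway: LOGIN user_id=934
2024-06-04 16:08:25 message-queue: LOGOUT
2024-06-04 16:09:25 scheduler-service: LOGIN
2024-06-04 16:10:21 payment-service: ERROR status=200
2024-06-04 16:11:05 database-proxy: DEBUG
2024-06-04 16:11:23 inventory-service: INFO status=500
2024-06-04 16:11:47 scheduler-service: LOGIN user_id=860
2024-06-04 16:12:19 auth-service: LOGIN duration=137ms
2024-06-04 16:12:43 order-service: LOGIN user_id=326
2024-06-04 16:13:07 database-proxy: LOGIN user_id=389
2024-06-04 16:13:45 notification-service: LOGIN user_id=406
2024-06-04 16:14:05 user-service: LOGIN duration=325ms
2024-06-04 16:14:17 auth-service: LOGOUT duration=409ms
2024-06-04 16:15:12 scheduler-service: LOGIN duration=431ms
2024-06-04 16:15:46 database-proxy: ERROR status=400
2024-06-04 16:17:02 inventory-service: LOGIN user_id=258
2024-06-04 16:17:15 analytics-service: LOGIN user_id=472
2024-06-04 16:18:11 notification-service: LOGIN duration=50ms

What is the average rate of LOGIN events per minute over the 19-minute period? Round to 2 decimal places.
0.84

To calculate the rate:

1. Count total LOGIN events: 16
2. Total time period: 19 minutes
3. Rate = 16 / 19 = 0.84 events per minute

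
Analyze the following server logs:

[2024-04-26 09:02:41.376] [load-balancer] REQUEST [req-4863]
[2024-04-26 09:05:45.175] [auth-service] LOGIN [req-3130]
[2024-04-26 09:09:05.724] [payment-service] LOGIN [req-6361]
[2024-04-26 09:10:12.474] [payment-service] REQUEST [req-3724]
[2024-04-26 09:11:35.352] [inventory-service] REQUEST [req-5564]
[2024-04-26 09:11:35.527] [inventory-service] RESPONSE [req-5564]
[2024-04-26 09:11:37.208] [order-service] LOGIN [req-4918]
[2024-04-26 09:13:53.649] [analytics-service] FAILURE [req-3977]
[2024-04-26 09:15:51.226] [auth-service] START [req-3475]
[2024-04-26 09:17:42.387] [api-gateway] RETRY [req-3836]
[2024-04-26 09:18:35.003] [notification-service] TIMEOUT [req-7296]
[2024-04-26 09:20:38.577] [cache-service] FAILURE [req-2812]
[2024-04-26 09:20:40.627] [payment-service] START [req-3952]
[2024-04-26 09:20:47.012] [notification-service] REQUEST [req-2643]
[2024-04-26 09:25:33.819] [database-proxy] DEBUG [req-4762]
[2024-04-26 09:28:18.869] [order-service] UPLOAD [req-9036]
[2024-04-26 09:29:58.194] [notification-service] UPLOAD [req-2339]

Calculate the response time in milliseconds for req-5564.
175

To calculate latency:

1. Find REQUEST with id req-5564: 2024-04-26 09:11:35.352
2. Find RESPONSE with id req-5564: 2024-04-26 09:11:35.527
3. Latency: 2024-04-26 09:11:35.527 - 2024-04-26 09:11:35.352 = 175ms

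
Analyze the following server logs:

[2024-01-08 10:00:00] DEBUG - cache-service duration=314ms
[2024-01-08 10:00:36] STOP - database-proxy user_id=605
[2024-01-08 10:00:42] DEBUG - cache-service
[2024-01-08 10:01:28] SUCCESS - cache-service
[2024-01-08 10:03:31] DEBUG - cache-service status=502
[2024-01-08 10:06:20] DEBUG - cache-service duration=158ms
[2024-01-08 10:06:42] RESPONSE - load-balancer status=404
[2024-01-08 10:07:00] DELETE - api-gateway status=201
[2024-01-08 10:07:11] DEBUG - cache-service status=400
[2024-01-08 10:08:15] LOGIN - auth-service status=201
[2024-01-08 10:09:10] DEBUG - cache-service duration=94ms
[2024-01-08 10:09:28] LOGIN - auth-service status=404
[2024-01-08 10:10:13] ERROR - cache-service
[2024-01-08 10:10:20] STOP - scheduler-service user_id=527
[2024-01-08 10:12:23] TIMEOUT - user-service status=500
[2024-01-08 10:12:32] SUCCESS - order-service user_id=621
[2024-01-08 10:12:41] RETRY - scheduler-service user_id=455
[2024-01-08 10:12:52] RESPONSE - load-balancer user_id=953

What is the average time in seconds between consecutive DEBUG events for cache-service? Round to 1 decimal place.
110.0

To calculate average interval:

1. Find all DEBUG events for cache-service in order
2. Calculate time gaps between consecutive events
3. Compute mean of gaps: 550 / 5 = 110.0 seconds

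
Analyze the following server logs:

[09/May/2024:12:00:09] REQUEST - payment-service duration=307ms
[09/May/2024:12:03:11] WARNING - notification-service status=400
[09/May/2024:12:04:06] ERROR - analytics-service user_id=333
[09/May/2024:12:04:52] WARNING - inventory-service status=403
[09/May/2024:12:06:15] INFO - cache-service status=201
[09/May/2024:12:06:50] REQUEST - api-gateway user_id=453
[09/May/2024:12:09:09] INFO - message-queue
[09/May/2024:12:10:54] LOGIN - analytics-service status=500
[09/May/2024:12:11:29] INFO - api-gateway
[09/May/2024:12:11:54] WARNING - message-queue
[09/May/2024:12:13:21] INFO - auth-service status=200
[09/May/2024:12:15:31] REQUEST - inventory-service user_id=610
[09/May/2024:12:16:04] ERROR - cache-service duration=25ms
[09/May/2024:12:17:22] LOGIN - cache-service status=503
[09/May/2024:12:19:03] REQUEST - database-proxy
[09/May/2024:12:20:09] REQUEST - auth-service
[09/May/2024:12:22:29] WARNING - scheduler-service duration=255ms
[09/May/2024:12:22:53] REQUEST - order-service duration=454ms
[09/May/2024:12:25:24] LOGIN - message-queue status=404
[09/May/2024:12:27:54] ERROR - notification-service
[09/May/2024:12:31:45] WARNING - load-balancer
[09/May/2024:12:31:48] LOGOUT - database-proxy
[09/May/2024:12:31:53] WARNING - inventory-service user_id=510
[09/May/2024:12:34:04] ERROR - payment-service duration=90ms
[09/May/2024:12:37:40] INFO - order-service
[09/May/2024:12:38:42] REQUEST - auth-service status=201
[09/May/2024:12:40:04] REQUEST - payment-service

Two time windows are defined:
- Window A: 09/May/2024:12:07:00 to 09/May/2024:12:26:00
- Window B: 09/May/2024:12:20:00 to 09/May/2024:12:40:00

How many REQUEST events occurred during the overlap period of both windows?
2

To find overlap events:

1. Window A: 09/May/2024:12:07:00 to 09/May/2024:12:26:00
2. Window B: 09/May/2024:12:20:00 to 09/May/2024:12:40:00
3. Overlap period: 09/May/2024:12:20:00 to 09/May/2024:12:26:00
4. Count REQUEST events in overlap: 2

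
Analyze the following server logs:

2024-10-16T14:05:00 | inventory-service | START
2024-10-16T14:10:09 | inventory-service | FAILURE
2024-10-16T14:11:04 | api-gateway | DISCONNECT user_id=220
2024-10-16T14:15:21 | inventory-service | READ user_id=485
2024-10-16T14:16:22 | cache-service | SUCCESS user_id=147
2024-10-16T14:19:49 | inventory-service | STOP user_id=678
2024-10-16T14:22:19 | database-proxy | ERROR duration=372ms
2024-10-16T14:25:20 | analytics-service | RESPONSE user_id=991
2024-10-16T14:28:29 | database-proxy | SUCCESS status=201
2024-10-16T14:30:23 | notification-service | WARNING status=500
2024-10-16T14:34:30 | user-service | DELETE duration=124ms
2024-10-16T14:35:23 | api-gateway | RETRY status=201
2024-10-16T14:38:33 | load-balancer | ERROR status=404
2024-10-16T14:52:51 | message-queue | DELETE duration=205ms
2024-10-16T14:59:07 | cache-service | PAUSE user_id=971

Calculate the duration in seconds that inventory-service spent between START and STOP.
889

To calculate state duration:

1. Find START event for inventory-service: 2024-10-16T14:05:00
2. Find STOP event for inventory-service: 2024-10-16T14:19:49
3. Calculate duration: 2024-10-16T14:19:49 - 2024-10-16T14:05:00 = 889 seconds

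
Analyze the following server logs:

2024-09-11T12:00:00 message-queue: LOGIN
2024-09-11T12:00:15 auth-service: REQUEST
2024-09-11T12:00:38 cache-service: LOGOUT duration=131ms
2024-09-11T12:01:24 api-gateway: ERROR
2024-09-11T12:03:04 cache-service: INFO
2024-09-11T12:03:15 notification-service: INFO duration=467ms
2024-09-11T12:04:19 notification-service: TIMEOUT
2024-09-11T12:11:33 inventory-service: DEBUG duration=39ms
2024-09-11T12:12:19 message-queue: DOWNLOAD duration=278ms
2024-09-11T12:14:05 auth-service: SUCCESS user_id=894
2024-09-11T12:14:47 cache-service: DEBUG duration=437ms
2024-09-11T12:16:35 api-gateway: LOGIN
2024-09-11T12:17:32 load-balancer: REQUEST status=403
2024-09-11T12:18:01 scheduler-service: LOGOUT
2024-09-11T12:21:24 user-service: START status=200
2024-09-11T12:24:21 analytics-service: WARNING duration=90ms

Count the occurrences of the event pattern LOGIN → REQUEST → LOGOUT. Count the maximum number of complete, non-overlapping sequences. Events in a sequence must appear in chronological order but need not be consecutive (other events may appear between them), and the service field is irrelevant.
2

To count sequences:

1. Look for pattern: LOGIN → REQUEST → LOGOUT
2. Greedily scan the log in chronological order, matching each sequence element in turn (ignoring service)
3. Each time the full pattern completes, increment the count and restart matching from the next event
4. Complete non-overlapping sequences found: 2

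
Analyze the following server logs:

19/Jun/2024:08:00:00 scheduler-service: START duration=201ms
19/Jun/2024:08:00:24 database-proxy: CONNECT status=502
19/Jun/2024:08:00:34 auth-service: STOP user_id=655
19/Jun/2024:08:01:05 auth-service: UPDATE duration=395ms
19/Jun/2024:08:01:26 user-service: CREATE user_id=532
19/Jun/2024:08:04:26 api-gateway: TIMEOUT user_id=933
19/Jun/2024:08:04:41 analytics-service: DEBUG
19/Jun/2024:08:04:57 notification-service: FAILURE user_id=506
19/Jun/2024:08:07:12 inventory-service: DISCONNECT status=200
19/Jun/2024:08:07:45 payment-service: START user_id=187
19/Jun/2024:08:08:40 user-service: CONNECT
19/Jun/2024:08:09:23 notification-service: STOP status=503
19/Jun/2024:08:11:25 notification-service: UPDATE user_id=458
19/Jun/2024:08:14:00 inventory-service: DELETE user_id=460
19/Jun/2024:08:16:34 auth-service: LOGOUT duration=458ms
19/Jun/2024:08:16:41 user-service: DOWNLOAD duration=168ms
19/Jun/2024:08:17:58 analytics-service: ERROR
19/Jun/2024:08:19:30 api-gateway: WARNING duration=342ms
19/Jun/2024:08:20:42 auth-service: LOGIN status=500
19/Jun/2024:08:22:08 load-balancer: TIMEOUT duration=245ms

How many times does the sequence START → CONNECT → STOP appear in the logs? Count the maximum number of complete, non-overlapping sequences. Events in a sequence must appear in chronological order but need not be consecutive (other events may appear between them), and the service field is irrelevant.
2

To count sequences:

1. Look for pattern: START → CONNECT → STOP
2. Greedily scan the log in chronological order, matching each sequence element in turn (ignoring service)
3. Each time the full pattern completes, increment the count and restart matching from the next event
4. Complete non-overlapping sequences found: 2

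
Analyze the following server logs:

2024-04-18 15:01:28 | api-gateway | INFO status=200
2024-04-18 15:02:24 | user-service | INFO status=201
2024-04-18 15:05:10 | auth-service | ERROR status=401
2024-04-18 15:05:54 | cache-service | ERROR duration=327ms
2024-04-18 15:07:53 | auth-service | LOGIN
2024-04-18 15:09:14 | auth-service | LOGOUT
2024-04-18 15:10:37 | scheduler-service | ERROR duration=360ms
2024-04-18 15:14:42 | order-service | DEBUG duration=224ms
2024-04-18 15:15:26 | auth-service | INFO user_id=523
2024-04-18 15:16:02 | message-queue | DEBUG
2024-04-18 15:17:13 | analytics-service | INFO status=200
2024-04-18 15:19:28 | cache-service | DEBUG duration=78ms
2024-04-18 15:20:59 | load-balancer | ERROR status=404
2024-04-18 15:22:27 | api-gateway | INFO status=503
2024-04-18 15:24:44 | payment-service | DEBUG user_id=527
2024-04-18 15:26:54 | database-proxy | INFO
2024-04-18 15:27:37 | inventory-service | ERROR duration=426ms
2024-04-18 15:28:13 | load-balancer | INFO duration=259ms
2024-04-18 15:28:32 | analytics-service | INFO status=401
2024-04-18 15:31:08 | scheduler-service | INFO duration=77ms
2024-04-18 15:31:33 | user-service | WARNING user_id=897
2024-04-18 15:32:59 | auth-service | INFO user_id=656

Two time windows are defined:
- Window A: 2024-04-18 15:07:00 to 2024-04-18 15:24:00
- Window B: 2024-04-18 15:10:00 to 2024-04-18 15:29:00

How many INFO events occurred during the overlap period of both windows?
3

To find overlap events:

1. Window A: 2024-04-18 15:07:00 to 2024-04-18 15:24:00
2. Window B: 2024-04-18 15:10:00 to 2024-04-18 15:29:00
3. Overlap period: 2024-04-18 15:10:00 to 2024-04-18 15:24:00
4. Count INFO events in overlap: 3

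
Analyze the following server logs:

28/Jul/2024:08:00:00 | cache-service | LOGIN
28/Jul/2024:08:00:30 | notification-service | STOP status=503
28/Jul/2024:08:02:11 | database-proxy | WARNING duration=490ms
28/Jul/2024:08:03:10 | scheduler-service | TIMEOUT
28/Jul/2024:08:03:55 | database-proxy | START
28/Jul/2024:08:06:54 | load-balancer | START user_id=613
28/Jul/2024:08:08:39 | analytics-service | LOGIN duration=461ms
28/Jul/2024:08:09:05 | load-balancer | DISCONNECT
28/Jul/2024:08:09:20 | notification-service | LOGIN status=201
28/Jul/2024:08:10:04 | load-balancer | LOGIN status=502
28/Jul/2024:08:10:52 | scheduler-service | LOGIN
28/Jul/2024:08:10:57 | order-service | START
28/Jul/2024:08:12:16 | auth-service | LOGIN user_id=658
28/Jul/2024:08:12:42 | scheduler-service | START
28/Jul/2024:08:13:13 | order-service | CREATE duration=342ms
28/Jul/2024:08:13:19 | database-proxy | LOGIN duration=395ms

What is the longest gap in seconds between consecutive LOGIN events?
519

To find the longest gap:

1. Extract all LOGIN events in chronological order
2. Calculate time differences between consecutive events
3. Find the maximum difference
4. Longest gap: 519 seconds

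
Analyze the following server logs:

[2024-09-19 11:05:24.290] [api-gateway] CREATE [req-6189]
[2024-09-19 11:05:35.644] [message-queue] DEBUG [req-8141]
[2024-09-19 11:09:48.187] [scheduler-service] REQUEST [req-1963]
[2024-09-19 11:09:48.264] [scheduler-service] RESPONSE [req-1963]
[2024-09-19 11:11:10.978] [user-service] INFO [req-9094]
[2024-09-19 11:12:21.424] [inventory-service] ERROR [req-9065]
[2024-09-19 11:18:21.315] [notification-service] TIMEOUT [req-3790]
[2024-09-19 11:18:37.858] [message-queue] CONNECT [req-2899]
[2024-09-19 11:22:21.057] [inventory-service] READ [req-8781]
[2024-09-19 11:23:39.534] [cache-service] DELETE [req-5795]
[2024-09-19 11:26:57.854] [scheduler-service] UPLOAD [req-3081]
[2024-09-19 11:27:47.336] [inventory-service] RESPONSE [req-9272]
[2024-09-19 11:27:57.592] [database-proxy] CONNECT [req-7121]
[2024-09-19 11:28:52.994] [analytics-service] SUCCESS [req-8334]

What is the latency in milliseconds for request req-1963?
77

To calculate latency:

1. Find REQUEST with id req-1963: 2024-09-19 11:09:48.187
2. Find RESPONSE with id req-1963: 2024-09-19 11:09:48.264
3. Latency: 2024-09-19 11:09:48.264 - 2024-09-19 11:09:48.187 = 77ms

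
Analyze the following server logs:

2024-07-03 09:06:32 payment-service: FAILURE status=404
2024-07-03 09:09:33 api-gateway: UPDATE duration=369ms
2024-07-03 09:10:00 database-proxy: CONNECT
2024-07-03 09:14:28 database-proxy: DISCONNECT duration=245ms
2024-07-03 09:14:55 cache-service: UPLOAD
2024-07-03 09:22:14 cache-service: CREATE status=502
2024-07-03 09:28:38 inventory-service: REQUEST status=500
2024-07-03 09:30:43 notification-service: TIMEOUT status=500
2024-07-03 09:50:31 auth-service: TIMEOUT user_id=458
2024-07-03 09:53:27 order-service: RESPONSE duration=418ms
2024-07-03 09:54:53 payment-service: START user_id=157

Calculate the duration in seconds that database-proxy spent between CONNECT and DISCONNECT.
268

To calculate state duration:

1. Find CONNECT event for database-proxy: 2024-07-03 09:10:00
2. Find DISCONNECT event for database-proxy: 2024-07-03 09:14:28
3. Calculate duration: 2024-07-03 09:14:28 - 2024-07-03 09:10:00 = 268 seconds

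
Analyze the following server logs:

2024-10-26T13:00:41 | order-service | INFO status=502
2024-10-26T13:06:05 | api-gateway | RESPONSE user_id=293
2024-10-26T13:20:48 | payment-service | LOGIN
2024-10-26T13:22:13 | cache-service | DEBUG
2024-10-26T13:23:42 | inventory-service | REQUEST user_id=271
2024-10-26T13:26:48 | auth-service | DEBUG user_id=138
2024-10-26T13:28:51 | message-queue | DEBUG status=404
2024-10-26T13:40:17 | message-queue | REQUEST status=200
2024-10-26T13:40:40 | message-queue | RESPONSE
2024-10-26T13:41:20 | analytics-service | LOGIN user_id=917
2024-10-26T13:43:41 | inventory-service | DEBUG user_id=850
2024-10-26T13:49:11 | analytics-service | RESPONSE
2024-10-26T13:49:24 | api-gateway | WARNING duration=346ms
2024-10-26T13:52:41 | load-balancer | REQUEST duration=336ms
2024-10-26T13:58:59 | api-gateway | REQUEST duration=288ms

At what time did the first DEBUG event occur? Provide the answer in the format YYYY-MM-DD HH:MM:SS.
2024-10-26 13:22:13

To find the first event:

1. Filter for all DEBUG events
2. Sort by timestamp
3. Select the first one
4. Timestamp: 2024-10-26 13:22:13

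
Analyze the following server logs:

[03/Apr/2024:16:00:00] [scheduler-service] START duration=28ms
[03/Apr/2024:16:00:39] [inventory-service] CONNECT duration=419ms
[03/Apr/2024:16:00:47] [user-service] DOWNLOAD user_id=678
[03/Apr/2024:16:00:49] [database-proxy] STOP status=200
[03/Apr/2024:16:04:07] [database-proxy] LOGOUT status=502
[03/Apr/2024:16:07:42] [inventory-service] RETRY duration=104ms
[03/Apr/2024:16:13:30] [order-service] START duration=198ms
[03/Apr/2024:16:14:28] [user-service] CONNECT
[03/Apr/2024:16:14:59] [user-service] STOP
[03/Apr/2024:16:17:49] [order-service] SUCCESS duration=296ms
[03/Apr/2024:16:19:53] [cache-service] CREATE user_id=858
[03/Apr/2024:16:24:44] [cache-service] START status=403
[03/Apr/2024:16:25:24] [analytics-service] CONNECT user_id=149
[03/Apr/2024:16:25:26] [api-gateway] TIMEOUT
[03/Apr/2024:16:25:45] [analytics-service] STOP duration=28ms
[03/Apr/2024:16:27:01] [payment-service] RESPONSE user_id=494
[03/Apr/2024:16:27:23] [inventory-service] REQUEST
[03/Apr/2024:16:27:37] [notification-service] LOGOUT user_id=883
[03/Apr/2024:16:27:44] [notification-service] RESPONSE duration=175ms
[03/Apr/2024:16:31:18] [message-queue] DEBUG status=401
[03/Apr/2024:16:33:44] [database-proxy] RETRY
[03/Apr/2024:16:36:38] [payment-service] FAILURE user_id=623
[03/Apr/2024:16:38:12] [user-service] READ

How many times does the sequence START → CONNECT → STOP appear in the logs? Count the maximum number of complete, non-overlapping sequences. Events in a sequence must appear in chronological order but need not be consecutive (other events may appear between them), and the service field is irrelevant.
3

To count sequences:

1. Look for pattern: START → CONNECT → STOP
2. Greedily scan the log in chronological order, matching each sequence element in turn (ignoring service)
3. Each time the full pattern completes, increment the count and restart matching from the next event
4. Complete non-overlapping sequences found: 3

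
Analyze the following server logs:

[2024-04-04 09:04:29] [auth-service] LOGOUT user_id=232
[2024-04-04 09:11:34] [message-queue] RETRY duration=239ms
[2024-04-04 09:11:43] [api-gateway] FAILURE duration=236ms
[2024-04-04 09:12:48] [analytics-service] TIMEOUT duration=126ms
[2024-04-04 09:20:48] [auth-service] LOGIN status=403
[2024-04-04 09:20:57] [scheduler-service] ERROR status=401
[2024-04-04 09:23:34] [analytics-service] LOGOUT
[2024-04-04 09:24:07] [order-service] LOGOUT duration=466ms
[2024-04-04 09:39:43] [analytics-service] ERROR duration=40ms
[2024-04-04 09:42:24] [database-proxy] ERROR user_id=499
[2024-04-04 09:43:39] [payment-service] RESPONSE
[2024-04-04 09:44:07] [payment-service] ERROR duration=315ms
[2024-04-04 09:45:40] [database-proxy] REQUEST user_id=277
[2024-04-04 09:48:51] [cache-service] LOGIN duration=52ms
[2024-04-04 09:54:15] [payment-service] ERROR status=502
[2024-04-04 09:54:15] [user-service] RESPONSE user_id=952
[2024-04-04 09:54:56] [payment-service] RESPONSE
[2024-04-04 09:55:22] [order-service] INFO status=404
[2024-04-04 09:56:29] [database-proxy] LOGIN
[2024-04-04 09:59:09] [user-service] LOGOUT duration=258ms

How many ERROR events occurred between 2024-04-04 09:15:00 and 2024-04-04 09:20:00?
0

To count events in the time window:

1. Window boundaries: 2024-04-04 09:15:00 to 2024-04-04 09:20:00
2. Filter for ERROR events within this window
3. Count matching events: 0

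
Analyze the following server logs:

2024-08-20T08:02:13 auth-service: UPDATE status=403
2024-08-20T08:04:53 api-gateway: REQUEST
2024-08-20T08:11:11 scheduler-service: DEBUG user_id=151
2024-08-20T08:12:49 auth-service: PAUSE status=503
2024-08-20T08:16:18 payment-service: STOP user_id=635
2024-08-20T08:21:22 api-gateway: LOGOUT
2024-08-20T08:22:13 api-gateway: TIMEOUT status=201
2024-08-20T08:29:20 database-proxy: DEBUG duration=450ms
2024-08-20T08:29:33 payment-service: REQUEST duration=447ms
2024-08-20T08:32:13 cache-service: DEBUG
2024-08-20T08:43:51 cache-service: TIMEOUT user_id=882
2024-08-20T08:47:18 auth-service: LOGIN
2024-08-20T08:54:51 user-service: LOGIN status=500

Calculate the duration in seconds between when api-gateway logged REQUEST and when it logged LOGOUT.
989

To find the time between events:

1. Locate the first REQUEST event for api-gateway: 2024-08-20T08:04:53
2. Locate the first LOGOUT event for api-gateway: 2024-08-20T08:21:22
3. Calculate the difference: 2024-08-20T08:21:22 - 2024-08-20T08:04:53 = 989 seconds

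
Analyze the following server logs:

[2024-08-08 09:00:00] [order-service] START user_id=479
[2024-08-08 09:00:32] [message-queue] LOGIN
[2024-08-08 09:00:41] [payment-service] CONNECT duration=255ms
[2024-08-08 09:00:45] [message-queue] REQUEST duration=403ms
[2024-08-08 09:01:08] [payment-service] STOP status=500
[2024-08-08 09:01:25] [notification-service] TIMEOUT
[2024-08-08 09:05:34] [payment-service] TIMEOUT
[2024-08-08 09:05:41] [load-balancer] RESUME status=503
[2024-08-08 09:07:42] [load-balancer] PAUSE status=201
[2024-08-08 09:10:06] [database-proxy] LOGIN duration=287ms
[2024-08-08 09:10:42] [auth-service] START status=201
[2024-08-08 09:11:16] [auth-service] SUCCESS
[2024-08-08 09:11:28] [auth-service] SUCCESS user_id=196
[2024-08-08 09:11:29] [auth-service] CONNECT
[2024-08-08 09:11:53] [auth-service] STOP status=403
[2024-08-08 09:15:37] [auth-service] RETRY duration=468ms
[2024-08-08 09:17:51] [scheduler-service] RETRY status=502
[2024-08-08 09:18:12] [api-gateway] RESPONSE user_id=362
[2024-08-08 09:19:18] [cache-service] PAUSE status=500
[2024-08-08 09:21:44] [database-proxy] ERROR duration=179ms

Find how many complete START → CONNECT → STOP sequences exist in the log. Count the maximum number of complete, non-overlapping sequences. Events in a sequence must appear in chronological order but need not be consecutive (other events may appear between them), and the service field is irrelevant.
2

To count sequences:

1. Look for pattern: START → CONNECT → STOP
2. Greedily scan the log in chronological order, matching each sequence element in turn (ignoring service)
3. Each time the full pattern completes, increment the count and restart matching from the next event
4. Complete non-overlapping sequences found: 2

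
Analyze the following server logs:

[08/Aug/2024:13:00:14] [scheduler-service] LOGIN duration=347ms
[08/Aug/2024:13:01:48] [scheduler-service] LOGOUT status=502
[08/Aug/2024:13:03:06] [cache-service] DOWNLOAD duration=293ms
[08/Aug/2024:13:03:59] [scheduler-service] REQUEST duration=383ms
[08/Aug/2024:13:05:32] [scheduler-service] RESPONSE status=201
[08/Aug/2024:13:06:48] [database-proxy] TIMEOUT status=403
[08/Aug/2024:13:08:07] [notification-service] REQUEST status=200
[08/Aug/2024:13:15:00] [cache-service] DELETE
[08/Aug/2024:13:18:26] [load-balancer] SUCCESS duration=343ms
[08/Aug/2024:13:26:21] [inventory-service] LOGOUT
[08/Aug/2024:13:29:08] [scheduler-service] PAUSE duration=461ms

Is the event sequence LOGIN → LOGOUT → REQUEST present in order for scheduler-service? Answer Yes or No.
Yes

To verify sequence order:

1. Find all events in sequence LOGIN → LOGOUT → REQUEST for scheduler-service
2. Extract their timestamps
3. Check if timestamps are in ascending order
4. Result: Yes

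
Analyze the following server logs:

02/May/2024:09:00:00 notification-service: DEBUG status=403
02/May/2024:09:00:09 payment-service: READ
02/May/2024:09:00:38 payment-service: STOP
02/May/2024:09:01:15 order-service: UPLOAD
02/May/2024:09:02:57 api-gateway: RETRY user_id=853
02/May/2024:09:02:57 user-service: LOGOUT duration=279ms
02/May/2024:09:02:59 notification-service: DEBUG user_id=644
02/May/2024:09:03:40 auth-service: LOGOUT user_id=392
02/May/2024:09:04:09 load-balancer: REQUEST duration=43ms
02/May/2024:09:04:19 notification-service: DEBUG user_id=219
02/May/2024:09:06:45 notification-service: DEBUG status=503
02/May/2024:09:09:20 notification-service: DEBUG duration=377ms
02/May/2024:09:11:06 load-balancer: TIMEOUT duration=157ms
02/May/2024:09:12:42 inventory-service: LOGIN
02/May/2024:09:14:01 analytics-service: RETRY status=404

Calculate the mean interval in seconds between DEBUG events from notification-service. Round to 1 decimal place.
140.0

To calculate average interval:

1. Find all DEBUG events for notification-service in order
2. Calculate time gaps between consecutive events
3. Compute mean of gaps: 560 / 4 = 140.0 seconds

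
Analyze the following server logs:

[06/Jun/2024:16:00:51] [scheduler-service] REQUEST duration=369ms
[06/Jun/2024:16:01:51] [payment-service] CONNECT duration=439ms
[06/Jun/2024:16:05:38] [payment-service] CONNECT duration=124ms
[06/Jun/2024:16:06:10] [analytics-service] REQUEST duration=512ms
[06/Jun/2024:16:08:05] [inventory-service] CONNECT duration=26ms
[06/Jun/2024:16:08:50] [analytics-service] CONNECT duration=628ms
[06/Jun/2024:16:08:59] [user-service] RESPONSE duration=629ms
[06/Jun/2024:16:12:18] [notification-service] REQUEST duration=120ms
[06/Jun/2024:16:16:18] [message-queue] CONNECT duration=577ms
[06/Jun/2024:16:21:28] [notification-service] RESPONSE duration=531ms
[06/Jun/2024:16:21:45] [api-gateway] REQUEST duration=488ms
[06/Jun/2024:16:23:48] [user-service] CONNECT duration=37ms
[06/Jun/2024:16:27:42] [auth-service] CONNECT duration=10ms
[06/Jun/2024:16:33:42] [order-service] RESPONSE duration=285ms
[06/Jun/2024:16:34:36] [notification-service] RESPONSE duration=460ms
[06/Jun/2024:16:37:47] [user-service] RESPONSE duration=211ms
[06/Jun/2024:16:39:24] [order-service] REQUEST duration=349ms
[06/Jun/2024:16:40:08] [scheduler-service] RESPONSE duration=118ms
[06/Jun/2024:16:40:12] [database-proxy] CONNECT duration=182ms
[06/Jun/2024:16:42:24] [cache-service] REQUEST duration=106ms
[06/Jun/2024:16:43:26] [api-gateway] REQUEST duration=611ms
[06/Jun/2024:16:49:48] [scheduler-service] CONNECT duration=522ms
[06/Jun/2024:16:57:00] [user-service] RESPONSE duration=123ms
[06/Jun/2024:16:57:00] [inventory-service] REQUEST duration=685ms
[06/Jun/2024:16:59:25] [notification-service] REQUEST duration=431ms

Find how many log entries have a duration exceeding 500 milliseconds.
8

To count timeouts:

1. Threshold: 500ms
2. Extract duration from each log entry
3. Count entries where duration > 500
4. Timeout count: 8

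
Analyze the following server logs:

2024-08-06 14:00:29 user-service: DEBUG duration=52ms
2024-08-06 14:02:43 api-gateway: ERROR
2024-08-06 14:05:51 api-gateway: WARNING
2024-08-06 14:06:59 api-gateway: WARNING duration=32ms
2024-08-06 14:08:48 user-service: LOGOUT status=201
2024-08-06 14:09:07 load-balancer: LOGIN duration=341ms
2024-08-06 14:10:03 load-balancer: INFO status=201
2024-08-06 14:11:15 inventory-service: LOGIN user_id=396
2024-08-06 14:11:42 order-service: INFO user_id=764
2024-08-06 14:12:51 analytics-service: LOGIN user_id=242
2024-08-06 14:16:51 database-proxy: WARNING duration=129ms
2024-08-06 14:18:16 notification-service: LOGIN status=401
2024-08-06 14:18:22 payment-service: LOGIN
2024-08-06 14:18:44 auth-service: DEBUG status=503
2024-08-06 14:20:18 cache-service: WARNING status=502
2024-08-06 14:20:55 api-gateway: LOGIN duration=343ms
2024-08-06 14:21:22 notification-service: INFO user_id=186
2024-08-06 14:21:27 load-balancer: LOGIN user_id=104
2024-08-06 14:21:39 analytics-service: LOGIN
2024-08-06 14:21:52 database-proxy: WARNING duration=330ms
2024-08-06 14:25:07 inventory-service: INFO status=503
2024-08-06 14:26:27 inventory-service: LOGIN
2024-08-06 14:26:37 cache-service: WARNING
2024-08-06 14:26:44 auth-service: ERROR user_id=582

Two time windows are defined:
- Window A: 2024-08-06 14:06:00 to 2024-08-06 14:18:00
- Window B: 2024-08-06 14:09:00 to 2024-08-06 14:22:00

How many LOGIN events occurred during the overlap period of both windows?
3

To find overlap events:

1. Window A: 2024-08-06 14:06:00 to 2024-08-06 14:18:00
2. Window B: 2024-08-06 14:09:00 to 2024-08-06 14:22:00
3. Overlap period: 2024-08-06 14:09:00 to 2024-08-06 14:18:00
4. Count LOGIN events in overlap: 3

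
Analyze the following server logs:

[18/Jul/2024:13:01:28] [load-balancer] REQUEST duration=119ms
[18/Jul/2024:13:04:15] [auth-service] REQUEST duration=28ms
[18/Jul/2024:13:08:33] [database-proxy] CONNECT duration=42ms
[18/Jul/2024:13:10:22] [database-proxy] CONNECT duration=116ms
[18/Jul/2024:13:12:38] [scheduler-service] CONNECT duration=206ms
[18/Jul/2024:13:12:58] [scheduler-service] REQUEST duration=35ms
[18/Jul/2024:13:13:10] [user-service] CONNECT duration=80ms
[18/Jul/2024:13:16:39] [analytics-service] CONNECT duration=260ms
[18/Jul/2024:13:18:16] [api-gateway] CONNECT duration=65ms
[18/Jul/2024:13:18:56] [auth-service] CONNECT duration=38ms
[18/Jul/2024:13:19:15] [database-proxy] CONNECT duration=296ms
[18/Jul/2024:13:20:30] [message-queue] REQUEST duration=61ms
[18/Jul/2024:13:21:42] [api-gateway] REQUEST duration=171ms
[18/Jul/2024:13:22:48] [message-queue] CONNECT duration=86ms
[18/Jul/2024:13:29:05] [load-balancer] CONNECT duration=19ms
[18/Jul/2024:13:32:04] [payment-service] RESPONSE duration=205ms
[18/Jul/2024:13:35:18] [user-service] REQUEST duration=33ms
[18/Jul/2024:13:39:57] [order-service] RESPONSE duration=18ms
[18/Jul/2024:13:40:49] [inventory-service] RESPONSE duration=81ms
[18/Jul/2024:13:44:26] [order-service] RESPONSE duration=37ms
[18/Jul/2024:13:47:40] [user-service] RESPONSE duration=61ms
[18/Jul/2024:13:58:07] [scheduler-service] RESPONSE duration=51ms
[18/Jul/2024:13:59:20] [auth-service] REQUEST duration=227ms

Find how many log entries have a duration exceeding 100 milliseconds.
8

To count timeouts:

1. Threshold: 100ms
2. Extract duration from each log entry
3. Count entries where duration > 100
4. Timeout count: 8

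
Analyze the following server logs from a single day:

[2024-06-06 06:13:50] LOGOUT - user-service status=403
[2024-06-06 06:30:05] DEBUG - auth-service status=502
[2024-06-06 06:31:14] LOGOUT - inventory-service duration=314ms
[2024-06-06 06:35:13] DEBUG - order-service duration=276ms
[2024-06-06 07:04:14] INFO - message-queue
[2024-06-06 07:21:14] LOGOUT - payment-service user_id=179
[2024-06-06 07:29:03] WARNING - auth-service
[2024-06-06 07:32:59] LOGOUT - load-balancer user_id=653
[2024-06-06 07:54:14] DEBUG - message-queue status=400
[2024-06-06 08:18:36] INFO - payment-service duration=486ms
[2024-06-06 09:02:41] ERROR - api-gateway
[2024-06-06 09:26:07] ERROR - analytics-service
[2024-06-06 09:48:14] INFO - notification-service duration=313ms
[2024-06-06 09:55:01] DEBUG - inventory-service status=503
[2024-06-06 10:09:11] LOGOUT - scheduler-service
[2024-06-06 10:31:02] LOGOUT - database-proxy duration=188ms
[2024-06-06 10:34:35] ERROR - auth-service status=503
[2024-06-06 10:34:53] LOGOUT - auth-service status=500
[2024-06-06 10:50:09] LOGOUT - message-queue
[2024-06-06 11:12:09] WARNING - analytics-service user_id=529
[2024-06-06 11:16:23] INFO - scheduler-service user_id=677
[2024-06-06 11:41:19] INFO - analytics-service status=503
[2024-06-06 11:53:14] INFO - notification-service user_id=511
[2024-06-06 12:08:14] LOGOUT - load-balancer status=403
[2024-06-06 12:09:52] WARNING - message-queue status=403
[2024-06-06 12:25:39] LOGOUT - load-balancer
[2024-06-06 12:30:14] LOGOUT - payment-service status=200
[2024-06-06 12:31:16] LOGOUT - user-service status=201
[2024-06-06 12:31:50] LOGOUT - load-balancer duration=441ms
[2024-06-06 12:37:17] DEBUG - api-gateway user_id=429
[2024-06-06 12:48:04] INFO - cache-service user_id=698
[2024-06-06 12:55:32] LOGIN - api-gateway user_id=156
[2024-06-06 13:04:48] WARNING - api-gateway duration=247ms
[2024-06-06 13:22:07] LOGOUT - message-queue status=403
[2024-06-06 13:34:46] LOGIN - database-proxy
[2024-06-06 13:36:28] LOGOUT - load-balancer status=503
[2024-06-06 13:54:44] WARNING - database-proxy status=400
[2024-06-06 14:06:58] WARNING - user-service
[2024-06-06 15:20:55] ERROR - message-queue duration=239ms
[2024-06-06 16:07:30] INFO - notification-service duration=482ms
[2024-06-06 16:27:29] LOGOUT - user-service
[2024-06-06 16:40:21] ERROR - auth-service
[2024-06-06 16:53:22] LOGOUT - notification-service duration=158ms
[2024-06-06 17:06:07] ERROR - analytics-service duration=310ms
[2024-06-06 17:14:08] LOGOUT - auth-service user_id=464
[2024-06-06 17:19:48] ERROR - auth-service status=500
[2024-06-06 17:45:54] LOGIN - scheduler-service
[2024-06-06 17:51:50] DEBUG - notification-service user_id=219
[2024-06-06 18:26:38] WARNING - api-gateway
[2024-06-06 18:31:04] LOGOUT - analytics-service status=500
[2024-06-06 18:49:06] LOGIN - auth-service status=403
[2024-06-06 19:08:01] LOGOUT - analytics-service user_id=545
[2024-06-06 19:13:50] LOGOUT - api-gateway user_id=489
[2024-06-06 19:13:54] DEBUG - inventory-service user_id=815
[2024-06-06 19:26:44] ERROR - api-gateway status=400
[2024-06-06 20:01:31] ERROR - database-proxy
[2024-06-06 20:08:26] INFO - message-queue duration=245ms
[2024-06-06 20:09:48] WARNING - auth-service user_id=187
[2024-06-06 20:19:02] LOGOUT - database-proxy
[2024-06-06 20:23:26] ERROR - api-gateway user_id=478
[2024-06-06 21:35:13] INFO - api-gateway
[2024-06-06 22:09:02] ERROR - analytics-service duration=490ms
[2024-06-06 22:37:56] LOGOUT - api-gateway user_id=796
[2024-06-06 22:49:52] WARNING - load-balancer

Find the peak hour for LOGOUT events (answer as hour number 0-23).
12

To find the peak hour:

1. Group all LOGOUT events by hour
2. Count events in each hour
3. Find hour with maximum count
4. Peak hour: 12 (with 5 events)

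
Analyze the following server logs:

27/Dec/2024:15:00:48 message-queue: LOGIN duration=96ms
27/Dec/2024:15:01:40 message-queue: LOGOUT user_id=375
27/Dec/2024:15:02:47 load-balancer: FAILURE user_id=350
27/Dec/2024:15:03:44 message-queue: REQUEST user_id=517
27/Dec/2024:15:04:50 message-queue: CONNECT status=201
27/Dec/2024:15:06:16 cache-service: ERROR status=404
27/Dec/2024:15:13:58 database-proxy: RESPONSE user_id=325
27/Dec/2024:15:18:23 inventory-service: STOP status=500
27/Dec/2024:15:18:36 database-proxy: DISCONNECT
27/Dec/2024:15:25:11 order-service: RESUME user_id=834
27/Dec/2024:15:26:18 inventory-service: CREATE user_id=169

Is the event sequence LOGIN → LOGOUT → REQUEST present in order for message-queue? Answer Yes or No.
Yes

To verify sequence order:

1. Find all events in sequence LOGIN → LOGOUT → REQUEST for message-queue
2. Extract their timestamps
3. Check if timestamps are in ascending order
4. Result: Yes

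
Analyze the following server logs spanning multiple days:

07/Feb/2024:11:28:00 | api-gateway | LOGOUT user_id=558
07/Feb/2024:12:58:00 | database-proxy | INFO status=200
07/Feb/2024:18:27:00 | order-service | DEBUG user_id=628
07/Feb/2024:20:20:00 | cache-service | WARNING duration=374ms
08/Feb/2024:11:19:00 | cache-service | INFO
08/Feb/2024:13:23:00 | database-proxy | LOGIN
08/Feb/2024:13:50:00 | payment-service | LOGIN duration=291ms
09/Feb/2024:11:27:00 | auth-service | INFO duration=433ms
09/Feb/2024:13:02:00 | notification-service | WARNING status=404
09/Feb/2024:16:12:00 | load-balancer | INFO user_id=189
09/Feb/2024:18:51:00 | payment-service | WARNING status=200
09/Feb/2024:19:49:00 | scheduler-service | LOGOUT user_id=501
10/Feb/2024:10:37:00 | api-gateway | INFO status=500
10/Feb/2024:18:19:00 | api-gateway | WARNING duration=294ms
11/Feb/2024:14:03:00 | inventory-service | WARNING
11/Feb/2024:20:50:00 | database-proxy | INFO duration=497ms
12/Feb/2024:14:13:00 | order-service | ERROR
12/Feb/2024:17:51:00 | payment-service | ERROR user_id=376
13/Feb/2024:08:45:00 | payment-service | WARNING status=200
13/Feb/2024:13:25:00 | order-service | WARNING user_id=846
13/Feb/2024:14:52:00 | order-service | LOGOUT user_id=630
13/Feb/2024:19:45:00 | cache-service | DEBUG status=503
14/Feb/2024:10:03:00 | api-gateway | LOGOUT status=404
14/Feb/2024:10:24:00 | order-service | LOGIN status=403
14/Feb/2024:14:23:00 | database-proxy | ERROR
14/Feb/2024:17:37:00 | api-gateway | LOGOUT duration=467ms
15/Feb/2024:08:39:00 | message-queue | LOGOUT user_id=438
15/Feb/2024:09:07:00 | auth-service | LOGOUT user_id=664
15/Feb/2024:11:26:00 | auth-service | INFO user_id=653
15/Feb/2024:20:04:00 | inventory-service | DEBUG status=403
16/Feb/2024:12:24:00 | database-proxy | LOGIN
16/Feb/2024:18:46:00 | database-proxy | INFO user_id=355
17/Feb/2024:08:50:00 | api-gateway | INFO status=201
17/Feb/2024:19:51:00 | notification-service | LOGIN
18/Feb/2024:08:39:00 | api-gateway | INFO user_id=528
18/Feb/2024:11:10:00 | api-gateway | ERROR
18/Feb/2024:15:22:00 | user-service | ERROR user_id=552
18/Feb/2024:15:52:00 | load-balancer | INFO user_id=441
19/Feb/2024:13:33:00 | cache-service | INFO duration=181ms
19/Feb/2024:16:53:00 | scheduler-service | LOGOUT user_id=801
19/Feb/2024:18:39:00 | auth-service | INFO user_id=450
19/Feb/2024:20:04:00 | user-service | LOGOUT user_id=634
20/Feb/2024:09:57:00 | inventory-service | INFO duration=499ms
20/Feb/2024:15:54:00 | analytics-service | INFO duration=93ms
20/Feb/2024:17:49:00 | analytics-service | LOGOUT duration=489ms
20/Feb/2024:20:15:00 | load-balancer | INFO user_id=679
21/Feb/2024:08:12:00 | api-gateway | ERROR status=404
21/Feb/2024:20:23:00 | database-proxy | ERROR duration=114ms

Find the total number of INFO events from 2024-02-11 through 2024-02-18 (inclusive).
6

To filter by date range:

1. Date range: 2024-02-11 through 2024-02-18, both dates inclusive
2. Filter for INFO events whose date falls in this range
3. Count matching events: 6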